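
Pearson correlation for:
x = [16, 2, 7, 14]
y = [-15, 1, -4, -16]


n=4, Σx=39, Σy=-34, Σxy=-490, Σx²=505, Σy²=498
r = (4×(-490) - 39×(-34))/√((4×505 - 39²)(4×498 - (-34)²))
= -634/√(499×836) = -634/√417164 ≈ -634/645.8823 ≈ -0.9816

r ≈ -0.9816


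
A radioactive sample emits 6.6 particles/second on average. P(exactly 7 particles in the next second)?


Poisson(λ=6.6): P(X=7) = e^(-λ)×λ^k/k!
= e^(-6.6) × 6.6^7 / 7!
≈ 0.001360368038 × 545516.070106 / 5040 ≈ 0.147243

P(X=7) ≈ 0.147243 ≈ 14.72%


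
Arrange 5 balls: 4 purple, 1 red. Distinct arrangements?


5!/(4!×1!) = 5

5


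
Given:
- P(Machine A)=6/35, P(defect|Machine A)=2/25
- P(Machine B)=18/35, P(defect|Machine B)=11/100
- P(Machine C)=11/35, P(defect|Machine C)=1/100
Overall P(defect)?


P(B) = Σ P(B|Aᵢ)×P(Aᵢ)
  2/25×6/35 = 12/875
  11/100×18/35 = 99/1750
  1/100×11/35 = 11/3500
Sum = 257/3500

P(defect) = 257/3500 ≈ 7.34%


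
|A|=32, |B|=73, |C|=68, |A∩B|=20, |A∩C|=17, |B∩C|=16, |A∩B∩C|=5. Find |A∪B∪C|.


|A∪B∪C| = 32+73+68-20-17-16+5 = 125

|A∪B∪C| = 125


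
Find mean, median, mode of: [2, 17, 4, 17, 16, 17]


Sorted: [2, 4, 16, 17, 17, 17]
Mean = 73/6
Median = 33/2
Freq: {2: 1, 17: 3, 4: 1, 16: 1}
Mode: [17]

Mean=73/6, Median=33/2, Mode=17


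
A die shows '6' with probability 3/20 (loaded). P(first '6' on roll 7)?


Geometric: P(X=7) = (1-p)^(k-1)×p = (17/20)^6×3/20 = 72412707/1280000000

P(X=7) = 72412707/1280000000 ≈ 5.66%


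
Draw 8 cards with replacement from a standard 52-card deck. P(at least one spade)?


P(not a spade) = 39/52 = 3/4
P(none in 8 draws) = (3/4)^8 = 6561/65536
P(≥1 spade) = 1 - 6561/65536 = 58975/65536

P = 58975/65536 ≈ 89.99%


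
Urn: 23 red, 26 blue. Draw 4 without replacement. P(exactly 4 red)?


Hypergeometric: C(23,4)×C(26,0)/C(49,4)
= 8855×1/211876 = 55/1316

P(X=4) = 55/1316 ≈ 4.18%


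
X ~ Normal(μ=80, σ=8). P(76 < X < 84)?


z₁=(76-80)/8=-0.5, z₂=(84-80)/8=0.5
P = Φ(0.5) - Φ(-0.5) = 0.691462 - 0.308538 = 0.382924 ≈ 0.3829

P(76 < X < 84) ≈ 0.3829


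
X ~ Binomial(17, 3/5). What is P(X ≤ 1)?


P(X ≤ 1) = Σ P(X=i) for i=0..1
P(X=0) = 131072/762939453125
P(X=1) = 3342336/762939453125
Sum = 3473408/762939453125

P(X ≤ 1) = 3473408/762939453125 ≈ 0.00%


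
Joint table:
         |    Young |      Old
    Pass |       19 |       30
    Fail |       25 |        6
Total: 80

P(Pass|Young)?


P(Pass|Young) = 19/(19+25) = 19/44

P = 19/44 ≈ 43.18%


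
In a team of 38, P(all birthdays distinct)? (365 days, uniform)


P(all different) = Π(365-i)/365 for i=0..37
= (365/365)×(364/365)×...×(328/365)
= 0.135932

P ≈ 0.1359 ≈ 13.59%


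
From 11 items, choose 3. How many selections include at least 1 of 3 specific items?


Complement: C(11,3) - C(8,3) = 165 - 56 = 109

109


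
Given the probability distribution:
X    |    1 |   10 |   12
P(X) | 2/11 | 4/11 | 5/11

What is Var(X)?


E[X] = 102/11
E[X²] = 102
Var(X) = E[X²] - (E[X])² = 102 - 10404/121 = 1938/121

Var(X) = 1938/121 ≈ 16.0165


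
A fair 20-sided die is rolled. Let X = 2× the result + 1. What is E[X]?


E[die] = (1+20)/2 = 21/2
E[X] = 2×21/2 + 1 = 22

E[X] = 22


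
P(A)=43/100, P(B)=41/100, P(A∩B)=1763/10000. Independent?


P(A)×P(B) = 1763/10000
P(A∩B) = 1763/10000
Equal ✓ → Independent

Yes, independent


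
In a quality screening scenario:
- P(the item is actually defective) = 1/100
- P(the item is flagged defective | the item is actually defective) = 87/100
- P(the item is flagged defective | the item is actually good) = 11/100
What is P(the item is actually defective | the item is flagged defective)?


Using Bayes' theorem:
P(A|B) = P(B|A)·P(A) / P(B)

P(the item is flagged defective) = 87/100 × 1/100 + 11/100 × 99/100
= 87/10000 + 1089/10000 = 147/1250

P(the item is actually defective|the item is flagged defective) = (87/10000) / (147/1250) = 29/392

P(the item is actually defective|the item is flagged defective) = 29/392 ≈ 7.40%


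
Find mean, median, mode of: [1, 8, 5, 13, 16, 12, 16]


Sorted: [1, 5, 8, 12, 13, 16, 16]
Mean = 71/7
Median = 12
Freq: {1: 1, 8: 1, 5: 1, 13: 1, 16: 2, 12: 1}
Mode: [16]

Mean=71/7, Median=12, Mode=16


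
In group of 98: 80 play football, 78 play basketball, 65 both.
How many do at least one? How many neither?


|A∪B| = 80+78-65 = 93
Neither = 98-93 = 5

At least one: 93; Neither: 5


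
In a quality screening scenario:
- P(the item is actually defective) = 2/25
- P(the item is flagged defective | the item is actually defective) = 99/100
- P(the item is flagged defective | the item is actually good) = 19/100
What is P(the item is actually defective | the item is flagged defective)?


Using Bayes' theorem:
P(A|B) = P(B|A)·P(A) / P(B)

P(the item is flagged defective) = 99/100 × 2/25 + 19/100 × 23/25
= 99/1250 + 437/2500 = 127/500

P(the item is actually defective|the item is flagged defective) = (99/1250) / (127/500) = 198/635

P(the item is actually defective|the item is flagged defective) = 198/635 ≈ 31.18%


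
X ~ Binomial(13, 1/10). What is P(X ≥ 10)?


P(X ≥ 10) = Σ P(X=i) for i=10..13
P(X=10) = 104247/5000000000000
P(X=11) = 3159/5000000000000
P(X=12) = 117/10000000000000
P(X=13) = 1/10000000000000
Sum = 21493/1000000000000

P(X ≥ 10) = 21493/1000000000000 ≈ 0.00%


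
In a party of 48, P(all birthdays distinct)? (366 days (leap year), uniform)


P(all different) = Π(366-i)/366 for i=0..47
= (366/366)×(365/366)×...×(319/366)
= 0.039768

P ≈ 0.0398 ≈ 3.98%


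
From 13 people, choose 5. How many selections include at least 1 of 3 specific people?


Complement: C(13,5) - C(10,5) = 1287 - 252 = 1035

1035


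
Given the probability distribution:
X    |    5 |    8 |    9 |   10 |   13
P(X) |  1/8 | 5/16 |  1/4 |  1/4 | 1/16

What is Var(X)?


E[X] = 139/16
E[X²] = 1263/16
Var(X) = E[X²] - (E[X])² = 1263/16 - 19321/256 = 887/256

Var(X) = 887/256 ≈ 3.4648


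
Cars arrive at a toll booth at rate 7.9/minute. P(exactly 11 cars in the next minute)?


Poisson(λ=7.9): P(X=11) = e^(-λ)×λ^k/k!
= e^(-7.9) × 7.9^11 / 11!
≈ 0.0003707435405 × 7479938105.28 / 39916800 ≈ 0.069473

P(X=11) ≈ 0.069473 ≈ 6.95%


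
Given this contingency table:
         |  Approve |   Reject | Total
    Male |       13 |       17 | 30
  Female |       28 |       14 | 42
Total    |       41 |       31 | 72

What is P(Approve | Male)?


P(Approve | Male) = 13/(13+17) = 13/30

P(Approve|Male) = 13/30 ≈ 43.33%


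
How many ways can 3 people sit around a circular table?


Circular arrangements of 3 distinct objects: fix one position to break rotational symmetry.
(n-1)! = 2! = 2

2


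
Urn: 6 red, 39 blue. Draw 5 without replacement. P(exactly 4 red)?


Hypergeometric: C(6,4)×C(39,1)/C(45,5)
= 15×39/1221759 = 65/135751

P(X=4) = 65/135751 ≈ 0.05%


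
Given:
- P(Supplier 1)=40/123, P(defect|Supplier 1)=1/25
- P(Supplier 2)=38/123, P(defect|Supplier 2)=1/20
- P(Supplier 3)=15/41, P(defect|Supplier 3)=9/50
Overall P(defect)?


P(B) = Σ P(B|Aᵢ)×P(Aᵢ)
  1/25×40/123 = 8/615
  1/20×38/123 = 19/1230
  9/50×15/41 = 27/410
Sum = 58/615

P(defect) = 58/615 ≈ 9.43%


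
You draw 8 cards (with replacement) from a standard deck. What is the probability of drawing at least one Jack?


P(not a Jack) = 48/52 = 12/13
P(none in 8 draws) = (12/13)^8 = 429981696/815730721
P(≥1 Jack) = 1 - 429981696/815730721 = 385749025/815730721

P = 385749025/815730721 ≈ 47.29%


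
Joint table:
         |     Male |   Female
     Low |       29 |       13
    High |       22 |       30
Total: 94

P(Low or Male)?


P(Low∨Male) = P(Low) + P(Male) - P(Low∧Male)
= (42 + 51 - 29)/94 = 64/94 = 32/47

P = 32/47 ≈ 68.09%


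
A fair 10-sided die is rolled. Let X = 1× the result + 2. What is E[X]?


E[die] = (1+10)/2 = 11/2
E[X] = 1×11/2 + 2 = 15/2

E[X] = 15/2


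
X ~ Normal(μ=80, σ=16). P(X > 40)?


z = (40-80)/16 = -2.5
P(X > 40) = 1 - P(Z ≤ -2.5) = 1 - 0.0062 = 0.9938

P(X > 40) ≈ 0.9938


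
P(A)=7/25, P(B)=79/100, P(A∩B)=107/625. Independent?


P(A)×P(B) = 553/2500
P(A∩B) = 107/625
Not equal → NOT independent

No, not independent


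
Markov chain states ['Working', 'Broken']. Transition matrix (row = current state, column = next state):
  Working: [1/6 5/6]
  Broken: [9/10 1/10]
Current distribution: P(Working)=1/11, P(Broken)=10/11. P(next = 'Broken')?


P(next=Broken) = Σᵢ P(now=i)×P(i→Broken)
= 1/11×5/6 + 10/11×1/10
= 5/66 + 1/11 = 1/6

P = 1/6 ≈ 0.1667


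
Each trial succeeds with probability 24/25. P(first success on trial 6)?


Geometric: P(X=6) = (1-p)^(k-1)×p = (1/25)^5×24/25 = 24/244140625

P(X=6) = 24/244140625 ≈ 0.00%


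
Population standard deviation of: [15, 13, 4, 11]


Mean = 43/4
  (15-43/4)²=289/16
  (13-43/4)²=81/16
  (4-43/4)²=729/16
  (11-43/4)²=1/16
Σ(x-μ)² = 275/4
σ² = (275/4)/4 = 275/16

σ = √(275/16) ≈ 4.1458


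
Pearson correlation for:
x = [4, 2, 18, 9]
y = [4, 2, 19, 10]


n=4, Σx=33, Σy=35, Σxy=452, Σx²=425, Σy²=481
r = (4×452 - 33×35)/√((4×425 - 33²)(4×481 - 35²))
= 653/√(611×699) = 653/√427089 ≈ 653/653.5205 ≈ 0.9992

r ≈ 0.9992


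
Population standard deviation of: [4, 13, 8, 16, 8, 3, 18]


Mean = 70/7 = 10
  (4-10)²=36
  (13-10)²=9
  (8-10)²=4
  (16-10)²=36
  (8-10)²=4
  (3-10)²=49
  (18-10)²=64
Σ(x-μ)² = 202
σ² = 202/7

σ = √(202/7) ≈ 5.3719


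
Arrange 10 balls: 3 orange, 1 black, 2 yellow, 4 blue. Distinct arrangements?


10!/(3!×1!×2!×4!) = 12600

12600


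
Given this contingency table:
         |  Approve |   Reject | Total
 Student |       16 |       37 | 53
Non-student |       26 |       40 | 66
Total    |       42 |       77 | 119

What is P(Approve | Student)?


P(Approve | Student) = 16/(16+37) = 16/53

P(Approve|Student) = 16/53 ≈ 30.19%


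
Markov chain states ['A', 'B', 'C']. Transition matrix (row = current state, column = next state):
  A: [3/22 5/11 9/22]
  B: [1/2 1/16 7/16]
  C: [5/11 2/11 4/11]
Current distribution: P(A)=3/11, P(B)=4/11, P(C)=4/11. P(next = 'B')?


P(next=B) = Σᵢ P(now=i)×P(i→B)
= 3/11×5/11 + 4/11×1/16 + 4/11×2/11
= 15/121 + 1/44 + 8/121 = 103/484

P = 103/484 ≈ 0.2128


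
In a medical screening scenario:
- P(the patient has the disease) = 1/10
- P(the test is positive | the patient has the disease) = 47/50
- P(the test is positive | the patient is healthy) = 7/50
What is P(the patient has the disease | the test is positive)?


Using Bayes' theorem:
P(A|B) = P(B|A)·P(A) / P(B)

P(the test is positive) = 47/50 × 1/10 + 7/50 × 9/10
= 47/500 + 63/500 = 11/50

P(the patient has the disease|the test is positive) = (47/500) / (11/50) = 47/110

P(the patient has the disease|the test is positive) = 47/110 ≈ 42.73%


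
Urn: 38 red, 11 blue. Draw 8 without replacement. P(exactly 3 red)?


Hypergeometric: C(38,3)×C(11,5)/C(49,8)
= 8436×462/450978066 = 2812/325381

P(X=3) = 2812/325381 ≈ 0.86%


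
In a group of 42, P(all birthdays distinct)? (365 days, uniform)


P(all different) = Π(365-i)/365 for i=0..41
= (365/365)×(364/365)×...×(324/365)
= 0.085970

P ≈ 0.0860 ≈ 8.60%


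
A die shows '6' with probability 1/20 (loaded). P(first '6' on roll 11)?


Geometric: P(X=11) = (1-p)^(k-1)×p = (19/20)^10×1/20 = 6131066257801/204800000000000

P(X=11) = 6131066257801/204800000000000 ≈ 2.99%


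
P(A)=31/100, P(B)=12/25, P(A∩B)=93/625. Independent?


P(A)×P(B) = 93/625
P(A∩B) = 93/625
Equal ✓ → Independent

Yes, independent


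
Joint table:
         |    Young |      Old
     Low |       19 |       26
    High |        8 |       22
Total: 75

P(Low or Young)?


P(Low∨Young) = P(Low) + P(Young) - P(Low∧Young)
= (45 + 27 - 19)/75 = 53/75

P = 53/75 ≈ 70.67%


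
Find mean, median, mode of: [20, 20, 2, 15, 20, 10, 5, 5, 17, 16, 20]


Sorted: [2, 5, 5, 10, 15, 16, 17, 20, 20, 20, 20]
Mean = 150/11
Median = 16
Freq: {20: 4, 2: 1, 15: 1, 10: 1, 5: 2, 17: 1, 16: 1}
Mode: [20]

Mean=150/11, Median=16, Mode=20


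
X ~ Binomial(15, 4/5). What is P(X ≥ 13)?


P(X ≥ 13) = Σ P(X=i) for i=13..15
P(X=13) = 1409286144/6103515625
P(X=14) = 805306368/6103515625
P(X=15) = 1073741824/30517578125
Sum = 12146704384/30517578125

P(X ≥ 13) = 12146704384/30517578125 ≈ 39.80%


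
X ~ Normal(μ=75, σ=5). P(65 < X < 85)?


z₁=(65-75)/5=-2.0, z₂=(85-75)/5=2.0
P = Φ(2.0) - Φ(-2.0) = 0.977250 - 0.022750 = 0.954500 ≈ 0.9545

P(65 < X < 85) ≈ 0.9545


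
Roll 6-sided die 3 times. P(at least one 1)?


P(no 1)^3 = (5/6)^3 = 125/216
P(≥1) = 1 - 125/216 = 91/216

P = 91/216 ≈ 42.13%


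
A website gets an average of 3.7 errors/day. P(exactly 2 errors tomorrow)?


Poisson(λ=3.7): P(X=2) = e^(-λ)×λ^k/k!
= e^(-3.7) × 3.7^2 / 2!
≈ 0.02472352647 × 13.69 / 2 ≈ 0.169233

P(X=2) ≈ 0.169233 ≈ 16.92%


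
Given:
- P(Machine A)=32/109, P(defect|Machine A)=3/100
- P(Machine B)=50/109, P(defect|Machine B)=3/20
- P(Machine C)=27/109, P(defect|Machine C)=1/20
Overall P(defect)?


P(B) = Σ P(B|Aᵢ)×P(Aᵢ)
  3/100×32/109 = 24/2725
  3/20×50/109 = 15/218
  1/20×27/109 = 27/2180
Sum = 9/100

P(defect) = 9/100 ≈ 9.00%


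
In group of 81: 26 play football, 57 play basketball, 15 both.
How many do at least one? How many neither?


|A∪B| = 26+57-15 = 68
Neither = 81-68 = 13

At least one: 68; Neither: 13


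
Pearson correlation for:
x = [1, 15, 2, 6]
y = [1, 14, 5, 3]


n=4, Σx=24, Σy=23, Σxy=239, Σx²=266, Σy²=231
r = (4×239 - 24×23)/√((4×266 - 24²)(4×231 - 23²))
= 404/√(488×395) = 404/√192760 ≈ 404/439.0444 ≈ 0.9202

r ≈ 0.9202


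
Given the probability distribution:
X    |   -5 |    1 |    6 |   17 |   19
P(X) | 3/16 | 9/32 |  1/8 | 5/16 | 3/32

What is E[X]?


E[X] = Σ x·P(X=x)
= (-5)×(3/16) + (1)×(9/32) + (6)×(1/8) + (17)×(5/16) + (19)×(3/32)
= 115/16

E[X] = 115/16


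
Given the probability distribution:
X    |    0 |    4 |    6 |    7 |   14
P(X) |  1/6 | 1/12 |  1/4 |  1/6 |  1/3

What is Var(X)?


E[X] = 23/3
E[X²] = 503/6
Var(X) = E[X²] - (E[X])² = 503/6 - 529/9 = 451/18

Var(X) = 451/18 ≈ 25.0556


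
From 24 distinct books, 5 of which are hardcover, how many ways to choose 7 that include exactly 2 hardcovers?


Choose 2 of the 5 hardcovers and 5 of the other 19 books:
C(5,2)×C(19,5) = 10×11628 = 116280

116280


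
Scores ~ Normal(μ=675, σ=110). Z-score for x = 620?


z = (x - μ)/σ = (620 - 675)/110 = -0.5

z = -0.5


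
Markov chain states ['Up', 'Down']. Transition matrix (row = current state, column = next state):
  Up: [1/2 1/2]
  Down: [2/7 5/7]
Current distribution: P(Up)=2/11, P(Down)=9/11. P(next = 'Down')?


P(next=Down) = Σᵢ P(now=i)×P(i→Down)
= 2/11×1/2 + 9/11×5/7
= 1/11 + 45/77 = 52/77

P = 52/77 ≈ 0.6753


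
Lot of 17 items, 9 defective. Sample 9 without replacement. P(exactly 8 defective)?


Hypergeometric: C(9,8)×C(8,1)/C(17,9)
= 9×8/24310 = 36/12155

P(X=8) = 36/12155 ≈ 0.30%


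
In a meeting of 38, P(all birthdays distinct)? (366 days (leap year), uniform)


P(all different) = Π(366-i)/366 for i=0..37
= (366/366)×(365/366)×...×(329/366)
= 0.136703

P ≈ 0.1367 ≈ 13.67%


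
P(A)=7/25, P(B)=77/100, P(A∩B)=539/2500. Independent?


P(A)×P(B) = 539/2500
P(A∩B) = 539/2500
Equal ✓ → Independent

Yes, independent


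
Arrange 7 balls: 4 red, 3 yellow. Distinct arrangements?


7!/(4!×3!) = 35

35


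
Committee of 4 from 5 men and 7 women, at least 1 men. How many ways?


Count by #men:
  1M,3W: C(5,1)×C(7,3)=175
  2M,2W: C(5,2)×C(7,2)=210
  3M,1W: C(5,3)×C(7,1)=70
  4M,0W: C(5,4)×C(7,0)=5
Total = 460

460


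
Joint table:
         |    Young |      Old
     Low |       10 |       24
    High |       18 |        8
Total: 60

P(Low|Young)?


P(Low|Young) = 10/(10+18) = 10/28 = 5/14

P = 5/14 ≈ 35.71%


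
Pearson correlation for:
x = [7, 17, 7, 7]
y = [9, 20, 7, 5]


n=4, Σx=38, Σy=41, Σxy=487, Σx²=436, Σy²=555
r = (4×487 - 38×41)/√((4×436 - 38²)(4×555 - 41²))
= 390/√(300×539) = 390/√161700 ≈ 390/402.1194 ≈ 0.9699

r ≈ 0.9699


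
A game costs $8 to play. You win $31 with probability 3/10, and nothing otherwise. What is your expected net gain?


E[gain] = (31-8)×3/10 + (-8)×7/10
= 69/10 - 28/5 = 13/10

Expected net gain = $13/10 ≈ $1.30


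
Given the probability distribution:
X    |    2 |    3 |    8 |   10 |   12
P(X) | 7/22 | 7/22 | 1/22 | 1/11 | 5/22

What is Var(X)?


E[X] = 123/22
E[X²] = 1075/22
Var(X) = E[X²] - (E[X])² = 1075/22 - 15129/484 = 8521/484

Var(X) = 8521/484 ≈ 17.6054


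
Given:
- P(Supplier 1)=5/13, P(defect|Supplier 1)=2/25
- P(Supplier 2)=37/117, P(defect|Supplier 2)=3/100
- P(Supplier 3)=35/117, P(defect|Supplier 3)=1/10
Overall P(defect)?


P(B) = Σ P(B|Aᵢ)×P(Aᵢ)
  2/25×5/13 = 2/65
  3/100×37/117 = 37/3900
  1/10×35/117 = 7/234
Sum = 821/11700

P(defect) = 821/11700 ≈ 7.02%


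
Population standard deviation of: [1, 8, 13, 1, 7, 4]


Mean = 34/6 = 17/3
  (1-17/3)²=196/9
  (8-17/3)²=49/9
  (13-17/3)²=484/9
  (1-17/3)²=196/9
  (7-17/3)²=16/9
  (4-17/3)²=25/9
Σ(x-μ)² = 322/3
σ² = (322/3)/6 = 161/9

σ = √(161/9) ≈ 4.2295


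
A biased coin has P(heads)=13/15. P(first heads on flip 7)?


Geometric: P(X=7) = (1-p)^(k-1)×p = (2/15)^6×13/15 = 832/170859375

P(X=7) = 832/170859375 ≈ 0.00%


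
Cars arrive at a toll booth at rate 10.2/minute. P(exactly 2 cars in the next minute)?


Poisson(λ=10.2): P(X=2) = e^(-λ)×λ^k/k!
= e^(-10.2) × 10.2^2 / 2!
≈ 3.717031868e-05 × 104.04 / 2 ≈ 0.001934

P(X=2) ≈ 0.001934 ≈ 0.19%


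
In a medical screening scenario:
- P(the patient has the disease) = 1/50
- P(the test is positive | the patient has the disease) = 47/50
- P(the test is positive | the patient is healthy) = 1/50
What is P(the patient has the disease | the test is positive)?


Using Bayes' theorem:
P(A|B) = P(B|A)·P(A) / P(B)

P(the test is positive) = 47/50 × 1/50 + 1/50 × 49/50
= 47/2500 + 49/2500 = 24/625

P(the patient has the disease|the test is positive) = (47/2500) / (24/625) = 47/96

P(the patient has the disease|the test is positive) = 47/96 ≈ 48.96%


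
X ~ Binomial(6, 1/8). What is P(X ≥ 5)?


P(X ≥ 5) = Σ P(X=i) for i=5..6
P(X=5) = 21/131072
P(X=6) = 1/262144
Sum = 43/262144

P(X ≥ 5) = 43/262144 ≈ 0.02%


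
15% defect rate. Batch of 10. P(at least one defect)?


P(all good) = (17/20)^10 = 2015993900449/10240000000000
P(≥1 defect) = 8224006099551/10240000000000

P = 8224006099551/10240000000000 ≈ 80.31%


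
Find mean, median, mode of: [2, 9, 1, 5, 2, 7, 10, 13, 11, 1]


Sorted: [1, 1, 2, 2, 5, 7, 9, 10, 11, 13]
Mean = 61/10
Median = 6
Freq: {2: 2, 9: 1, 1: 2, 5: 1, 7: 1, 10: 1, 13: 1, 11: 1}
Mode: [1, 2]

Mean=61/10, Median=6, Mode=[1, 2]


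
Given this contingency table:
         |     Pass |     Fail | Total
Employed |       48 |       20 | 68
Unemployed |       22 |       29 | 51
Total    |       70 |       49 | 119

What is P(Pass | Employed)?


P(Pass | Employed) = 48/(48+20) = 48/68 = 12/17

P(Pass|Employed) = 12/17 ≈ 70.59%


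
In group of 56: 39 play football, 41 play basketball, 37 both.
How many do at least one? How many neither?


|A∪B| = 39+41-37 = 43
Neither = 56-43 = 13

At least one: 43; Neither: 13


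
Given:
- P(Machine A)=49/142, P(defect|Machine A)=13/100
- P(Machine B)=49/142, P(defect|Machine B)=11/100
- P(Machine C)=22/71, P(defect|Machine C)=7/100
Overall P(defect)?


P(B) = Σ P(B|Aᵢ)×P(Aᵢ)
  13/100×49/142 = 637/14200
  11/100×49/142 = 539/14200
  7/100×22/71 = 77/3550
Sum = 371/3550

P(defect) = 371/3550 ≈ 10.45%


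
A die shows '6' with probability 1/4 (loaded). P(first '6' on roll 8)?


Geometric: P(X=8) = (1-p)^(k-1)×p = (3/4)^7×1/4 = 2187/65536

P(X=8) = 2187/65536 ≈ 3.34%


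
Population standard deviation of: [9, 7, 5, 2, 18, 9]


Mean = 50/6 = 25/3
  (9-25/3)²=4/9
  (7-25/3)²=16/9
  (5-25/3)²=100/9
  (2-25/3)²=361/9
  (18-25/3)²=841/9
  (9-25/3)²=4/9
Σ(x-μ)² = 442/3
σ² = (442/3)/6 = 221/9

σ = √(221/9) ≈ 4.9554


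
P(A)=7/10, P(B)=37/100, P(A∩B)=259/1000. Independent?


P(A)×P(B) = 259/1000
P(A∩B) = 259/1000
Equal ✓ → Independent

Yes, independent


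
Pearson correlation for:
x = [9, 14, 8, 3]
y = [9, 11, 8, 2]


n=4, Σx=34, Σy=30, Σxy=305, Σx²=350, Σy²=270
r = (4×305 - 34×30)/√((4×350 - 34²)(4×270 - 30²))
= 200/√(244×180) = 200/√43920 ≈ 200/209.5710 ≈ 0.9543

r ≈ 0.9543


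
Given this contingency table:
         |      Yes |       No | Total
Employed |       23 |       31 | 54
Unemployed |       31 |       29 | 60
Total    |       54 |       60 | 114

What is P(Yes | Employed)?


P(Yes | Employed) = 23/(23+31) = 23/54

P(Yes|Employed) = 23/54 ≈ 42.59%


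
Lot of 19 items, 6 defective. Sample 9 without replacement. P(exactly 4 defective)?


Hypergeometric: C(6,4)×C(13,5)/C(19,9)
= 15×1287/92378 = 135/646

P(X=4) = 135/646 ≈ 20.90%


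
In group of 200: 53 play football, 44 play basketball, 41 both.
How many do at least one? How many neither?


|A∪B| = 53+44-41 = 56
Neither = 200-56 = 144

At least one: 56; Neither: 144


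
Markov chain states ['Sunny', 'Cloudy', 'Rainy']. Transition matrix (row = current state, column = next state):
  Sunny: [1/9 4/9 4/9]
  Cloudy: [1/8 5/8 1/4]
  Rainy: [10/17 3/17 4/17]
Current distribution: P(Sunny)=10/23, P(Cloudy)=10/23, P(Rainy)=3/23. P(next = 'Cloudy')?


P(next=Cloudy) = Σᵢ P(now=i)×P(i→Cloudy)
= 10/23×4/9 + 10/23×5/8 + 3/23×3/17
= 40/207 + 25/92 + 9/391 = 6869/14076

P = 6869/14076 ≈ 0.4880


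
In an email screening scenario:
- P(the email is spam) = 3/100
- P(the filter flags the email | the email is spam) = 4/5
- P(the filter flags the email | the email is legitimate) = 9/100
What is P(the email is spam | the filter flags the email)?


Using Bayes' theorem:
P(A|B) = P(B|A)·P(A) / P(B)

P(the filter flags the email) = 4/5 × 3/100 + 9/100 × 97/100
= 3/125 + 873/10000 = 1113/10000

P(the email is spam|the filter flags the email) = (3/125) / (1113/10000) = 80/371

P(the email is spam|the filter flags the email) = 80/371 ≈ 21.56%


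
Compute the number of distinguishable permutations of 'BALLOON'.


Letters: 7, freq: {'B': 1, 'A': 1, 'L': 2, 'O': 2, 'N': 1}
7!/(1!×1!×2!×2!×1!) = 5040/4 = 1260

1260


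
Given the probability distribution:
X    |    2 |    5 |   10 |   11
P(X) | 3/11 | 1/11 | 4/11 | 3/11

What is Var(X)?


E[X] = 84/11
E[X²] = 800/11
Var(X) = E[X²] - (E[X])² = 800/11 - 7056/121 = 1744/121

Var(X) = 1744/121 ≈ 14.4132


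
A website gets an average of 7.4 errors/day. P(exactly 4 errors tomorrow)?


Poisson(λ=7.4): P(X=4) = e^(-λ)×λ^k/k!
= e^(-7.4) × 7.4^4 / 4!
≈ 0.0006112527611 × 2998.6576 / 24 ≈ 0.076372

P(X=4) ≈ 0.076372 ≈ 7.64%


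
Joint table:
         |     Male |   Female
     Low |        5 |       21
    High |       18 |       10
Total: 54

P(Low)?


P(Low) = (5+21)/54 = 26/54 = 13/27

P(Low) = 13/27 ≈ 48.15%


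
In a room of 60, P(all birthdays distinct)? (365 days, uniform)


P(all different) = Π(365-i)/365 for i=0..59
= (365/365)×(364/365)×...×(306/365)
= 0.005877

P ≈ 0.0059 ≈ 0.59%


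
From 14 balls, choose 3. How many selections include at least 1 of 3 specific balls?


Complement: C(14,3) - C(11,3) = 364 - 165 = 199

199


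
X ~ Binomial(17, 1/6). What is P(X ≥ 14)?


P(X ≥ 14) = Σ P(X=i) for i=14..17
P(X=14) = 10625/2115832430592
P(X=15) = 425/2115832430592
P(X=16) = 85/16926659444736
P(X=17) = 1/16926659444736
Sum = 44243/8463329722368

P(X ≥ 14) = 44243/8463329722368 ≈ 0.00%


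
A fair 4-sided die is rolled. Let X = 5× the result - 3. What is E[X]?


E[die] = (1+4)/2 = 5/2
E[X] = 5×5/2 - 3 = 19/2

E[X] = 19/2


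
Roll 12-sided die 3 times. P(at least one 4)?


P(no 4)^3 = (11/12)^3 = 1331/1728
P(≥1) = 1 - 1331/1728 = 397/1728

P = 397/1728 ≈ 22.97%


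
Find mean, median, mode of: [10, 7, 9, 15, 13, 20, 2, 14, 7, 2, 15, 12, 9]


Sorted: [2, 2, 7, 7, 9, 9, 10, 12, 13, 14, 15, 15, 20]
Mean = 135/13
Median = 10
Freq: {10: 1, 7: 2, 9: 2, 15: 2, 13: 1, 20: 1, 2: 2, 14: 1, 12: 1}
Mode: [2, 7, 9, 15]

Mean=135/13, Median=10, Mode=[2, 7, 9, 15]


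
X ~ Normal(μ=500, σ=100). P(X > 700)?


z = (700-500)/100 = 2.0
P(X > 700) = 1 - P(Z ≤ 2.0) = 1 - 0.9772 = 0.0228

P(X > 700) ≈ 0.0228


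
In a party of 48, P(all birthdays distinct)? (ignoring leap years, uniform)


P(all different) = Π(365-i)/365 for i=0..47
= (365/365)×(364/365)×...×(318/365)
= 0.039402

P ≈ 0.0394 ≈ 3.94%


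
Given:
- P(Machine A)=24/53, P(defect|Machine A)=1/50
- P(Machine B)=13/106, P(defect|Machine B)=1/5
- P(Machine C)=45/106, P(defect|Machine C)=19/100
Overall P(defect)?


P(B) = Σ P(B|Aᵢ)×P(Aᵢ)
  1/50×24/53 = 12/1325
  1/5×13/106 = 13/530
  19/100×45/106 = 171/2120
Sum = 1211/10600

P(defect) = 1211/10600 ≈ 11.42%


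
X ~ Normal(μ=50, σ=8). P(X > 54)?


z = (54-50)/8 = 0.5
P(X > 54) = 1 - P(Z ≤ 0.5) = 1 - 0.6915 = 0.3085

P(X > 54) ≈ 0.3085


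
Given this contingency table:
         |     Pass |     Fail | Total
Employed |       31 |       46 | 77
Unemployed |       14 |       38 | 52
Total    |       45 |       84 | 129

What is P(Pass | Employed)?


P(Pass | Employed) = 31/(31+46) = 31/77

P(Pass|Employed) = 31/77 ≈ 40.26%


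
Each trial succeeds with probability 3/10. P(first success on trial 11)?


Geometric: P(X=11) = (1-p)^(k-1)×p = (7/10)^10×3/10 = 847425747/100000000000

P(X=11) = 847425747/100000000000 ≈ 0.85%


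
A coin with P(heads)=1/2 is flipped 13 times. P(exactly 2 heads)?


Binomial: P(X=2) = C(13,2)×p^2×(1-p)^11
= 78 × 1/4 × 1/2048 = 39/4096

P(X=2) = 39/4096 ≈ 0.95%


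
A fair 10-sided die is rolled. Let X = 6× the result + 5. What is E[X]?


E[die] = (1+10)/2 = 11/2
E[X] = 6×11/2 + 5 = 38

E[X] = 38


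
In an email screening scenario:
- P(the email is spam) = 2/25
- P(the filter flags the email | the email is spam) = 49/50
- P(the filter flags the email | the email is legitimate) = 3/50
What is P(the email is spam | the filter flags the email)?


Using Bayes' theorem:
P(A|B) = P(B|A)·P(A) / P(B)

P(the filter flags the email) = 49/50 × 2/25 + 3/50 × 23/25
= 49/625 + 69/1250 = 167/1250

P(the email is spam|the filter flags the email) = (49/625) / (167/1250) = 98/167

P(the email is spam|the filter flags the email) = 98/167 ≈ 58.68%


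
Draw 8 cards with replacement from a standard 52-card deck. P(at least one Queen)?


P(not a Queen) = 48/52 = 12/13
P(none in 8 draws) = (12/13)^8 = 429981696/815730721
P(≥1 Queen) = 1 - 429981696/815730721 = 385749025/815730721

P = 385749025/815730721 ≈ 47.29%


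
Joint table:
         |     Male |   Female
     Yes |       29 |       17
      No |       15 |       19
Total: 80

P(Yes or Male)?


P(Yes∨Male) = P(Yes) + P(Male) - P(Yes∧Male)
= (46 + 44 - 29)/80 = 61/80

P = 61/80 ≈ 76.25%


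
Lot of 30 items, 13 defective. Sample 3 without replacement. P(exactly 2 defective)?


Hypergeometric: C(13,2)×C(17,1)/C(30,3)
= 78×17/4060 = 663/2030

P(X=2) = 663/2030 ≈ 32.66%


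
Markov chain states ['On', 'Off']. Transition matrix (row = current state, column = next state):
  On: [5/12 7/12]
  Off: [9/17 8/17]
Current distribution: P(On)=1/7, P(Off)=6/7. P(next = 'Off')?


P(next=Off) = Σᵢ P(now=i)×P(i→Off)
= 1/7×7/12 + 6/7×8/17
= 1/12 + 48/119 = 695/1428

P = 695/1428 ≈ 0.4867


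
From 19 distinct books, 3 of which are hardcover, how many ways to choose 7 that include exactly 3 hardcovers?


Choose 3 of the 3 hardcovers and 4 of the other 16 books:
C(3,3)×C(16,4) = 1×1820 = 1820

1820


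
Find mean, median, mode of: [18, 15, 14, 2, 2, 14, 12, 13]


Sorted: [2, 2, 12, 13, 14, 14, 15, 18]
Mean = 90/8 = 45/4
Median = 27/2
Freq: {18: 1, 15: 1, 14: 2, 2: 2, 12: 1, 13: 1}
Mode: [2, 14]

Mean=45/4, Median=27/2, Mode=[2, 14]


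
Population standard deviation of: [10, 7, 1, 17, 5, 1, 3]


Mean = 44/7
  (10-44/7)²=676/49
  (7-44/7)²=25/49
  (1-44/7)²=1369/49
  (17-44/7)²=5625/49
  (5-44/7)²=81/49
  (1-44/7)²=1369/49
  (3-44/7)²=529/49
Σ(x-μ)² = 1382/7
σ² = (1382/7)/7 = 1382/49

σ = √(1382/49) ≈ 5.3108


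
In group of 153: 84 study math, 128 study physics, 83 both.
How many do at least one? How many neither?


|A∪B| = 84+128-83 = 129
Neither = 153-129 = 24

At least one: 129; Neither: 24


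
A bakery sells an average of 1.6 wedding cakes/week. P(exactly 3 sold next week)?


Poisson(λ=1.6): P(X=3) = e^(-λ)×λ^k/k!
= e^(-1.6) × 1.6^3 / 3!
≈ 0.201896518 × 4.096 / 6 ≈ 0.137828

P(X=3) ≈ 0.137828 ≈ 13.78%


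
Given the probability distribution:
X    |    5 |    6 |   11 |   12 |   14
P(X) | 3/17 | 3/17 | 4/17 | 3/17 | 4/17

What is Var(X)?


E[X] = 169/17
E[X²] = 1883/17
Var(X) = E[X²] - (E[X])² = 1883/17 - 28561/289 = 3450/289

Var(X) = 3450/289 ≈ 11.9377


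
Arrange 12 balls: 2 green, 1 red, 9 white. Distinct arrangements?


12!/(2!×1!×9!) = 660

660


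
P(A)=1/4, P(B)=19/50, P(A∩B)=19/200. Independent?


P(A)×P(B) = 19/200
P(A∩B) = 19/200
Equal ✓ → Independent

Yes, independent


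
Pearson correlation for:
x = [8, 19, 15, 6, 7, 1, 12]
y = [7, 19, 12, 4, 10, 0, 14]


n=7, Σx=68, Σy=66, Σxy=859, Σx²=880, Σy²=866
r = (7×859 - 68×66)/√((7×880 - 68²)(7×866 - 66²))
= 1525/√(1536×1706) = 1525/√2620416 ≈ 1525/1618.7699 ≈ 0.9421

r ≈ 0.9421


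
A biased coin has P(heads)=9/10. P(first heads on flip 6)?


Geometric: P(X=6) = (1-p)^(k-1)×p = (1/10)^5×9/10 = 9/1000000

P(X=6) = 9/1000000 ≈ 0.00%


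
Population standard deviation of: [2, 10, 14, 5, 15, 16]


Mean = 62/6 = 31/3
  (2-31/3)²=625/9
  (10-31/3)²=1/9
  (14-31/3)²=121/9
  (5-31/3)²=256/9
  (15-31/3)²=196/9
  (16-31/3)²=289/9
Σ(x-μ)² = 496/3
σ² = (496/3)/6 = 248/9

σ = √(248/9) ≈ 5.2493


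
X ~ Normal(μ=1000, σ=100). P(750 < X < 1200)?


z₁=(750-1000)/100=-2.5, z₂=(1200-1000)/100=2.0
P = Φ(2.0) - Φ(-2.5) = 0.977250 - 0.006210 = 0.971040 ≈ 0.9710

P(750 < X < 1200) ≈ 0.9710


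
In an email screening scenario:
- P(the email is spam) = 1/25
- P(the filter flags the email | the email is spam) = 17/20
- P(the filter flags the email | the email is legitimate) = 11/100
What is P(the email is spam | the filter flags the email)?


Using Bayes' theorem:
P(A|B) = P(B|A)·P(A) / P(B)

P(the filter flags the email) = 17/20 × 1/25 + 11/100 × 24/25
= 17/500 + 66/625 = 349/2500

P(the email is spam|the filter flags the email) = (17/500) / (349/2500) = 85/349

P(the email is spam|the filter flags the email) = 85/349 ≈ 24.36%


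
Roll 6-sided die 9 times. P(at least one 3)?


P(no 3)^9 = (5/6)^9 = 1953125/10077696
P(≥1) = 1 - 1953125/10077696 = 8124571/10077696

P = 8124571/10077696 ≈ 80.62%


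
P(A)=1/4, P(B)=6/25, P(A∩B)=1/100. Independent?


P(A)×P(B) = 3/50
P(A∩B) = 1/100
Not equal → NOT independent

No, not independent


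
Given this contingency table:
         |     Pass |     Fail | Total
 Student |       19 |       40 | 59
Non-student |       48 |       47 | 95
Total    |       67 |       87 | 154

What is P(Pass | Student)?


P(Pass | Student) = 19/(19+40) = 19/59

P(Pass|Student) = 19/59 ≈ 32.20%


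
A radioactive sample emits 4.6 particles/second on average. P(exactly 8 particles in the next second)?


Poisson(λ=4.6): P(X=8) = e^(-λ)×λ^k/k!
= e^(-4.6) × 4.6^8 / 8!
≈ 0.01005183574 × 200476.122319 / 40320 ≈ 0.049979

P(X=8) ≈ 0.049979 ≈ 5.00%


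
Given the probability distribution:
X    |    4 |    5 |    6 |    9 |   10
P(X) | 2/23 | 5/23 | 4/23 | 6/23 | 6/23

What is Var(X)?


E[X] = 171/23
E[X²] = 1387/23
Var(X) = E[X²] - (E[X])² = 1387/23 - 29241/529 = 2660/529

Var(X) = 2660/529 ≈ 5.0284


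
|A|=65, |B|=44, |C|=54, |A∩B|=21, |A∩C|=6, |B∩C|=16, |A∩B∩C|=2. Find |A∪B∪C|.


|A∪B∪C| = 65+44+54-21-6-16+2 = 122

|A∪B∪C| = 122


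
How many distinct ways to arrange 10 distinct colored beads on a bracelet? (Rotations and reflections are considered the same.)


Free circular arrangements: rotations and reflections both identified.
(n-1)!/2 = 9!/2 = 362880/2 = 181440

181440


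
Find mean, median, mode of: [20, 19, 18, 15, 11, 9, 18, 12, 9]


Sorted: [9, 9, 11, 12, 15, 18, 18, 19, 20]
Mean = 131/9
Median = 15
Freq: {20: 1, 19: 1, 18: 2, 15: 1, 11: 1, 9: 2, 12: 1}
Mode: [9, 18]

Mean=131/9, Median=15, Mode=[9, 18]


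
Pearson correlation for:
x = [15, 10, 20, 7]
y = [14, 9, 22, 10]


n=4, Σx=52, Σy=55, Σxy=810, Σx²=774, Σy²=861
r = (4×810 - 52×55)/√((4×774 - 52²)(4×861 - 55²))
= 380/√(392×419) = 380/√164248 ≈ 380/405.2752 ≈ 0.9376

r ≈ 0.9376


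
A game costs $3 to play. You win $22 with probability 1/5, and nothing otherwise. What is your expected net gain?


E[gain] = (22-3)×1/5 + (-3)×4/5
= 19/5 - 12/5 = 7/5

Expected net gain = $7/5 ≈ $1.40


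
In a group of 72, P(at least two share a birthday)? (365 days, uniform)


P(all different) = Π(365-i)/365 for i=0..71
= 0.000547
P(match) = 1 - 0.000547 = 0.999453

P ≈ 0.9995 ≈ 99.95%


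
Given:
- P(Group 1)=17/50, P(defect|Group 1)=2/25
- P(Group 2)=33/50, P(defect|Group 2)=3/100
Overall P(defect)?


P(B) = Σ P(B|Aᵢ)×P(Aᵢ)
  2/25×17/50 = 17/625
  3/100×33/50 = 99/5000
Sum = 47/1000

P(defect) = 47/1000 ≈ 4.70%


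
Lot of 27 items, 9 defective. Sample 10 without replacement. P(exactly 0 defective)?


Hypergeometric: C(9,0)×C(18,10)/C(27,10)
= 1×43758/8436285 = 34/6555

P(X=0) = 34/6555 ≈ 0.52%


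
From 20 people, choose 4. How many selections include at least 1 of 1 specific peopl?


Complement: C(20,4) - C(19,4) = 4845 - 3876 = 969

969


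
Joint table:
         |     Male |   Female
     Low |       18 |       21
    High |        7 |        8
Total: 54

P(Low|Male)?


P(Low|Male) = 18/(18+7) = 18/25

P = 18/25 ≈ 72.00%


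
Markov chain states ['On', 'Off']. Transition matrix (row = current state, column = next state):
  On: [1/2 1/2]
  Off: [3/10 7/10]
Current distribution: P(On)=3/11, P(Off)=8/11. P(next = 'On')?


P(next=On) = Σᵢ P(now=i)×P(i→On)
= 3/11×1/2 + 8/11×3/10
= 3/22 + 12/55 = 39/110

P = 39/110 ≈ 0.3545


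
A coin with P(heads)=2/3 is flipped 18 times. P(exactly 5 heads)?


Binomial: P(X=5) = C(18,5)×p^5×(1-p)^13
= 8568 × 32/243 × 1/1594323 = 30464/43046721

P(X=5) = 30464/43046721 ≈ 0.07%


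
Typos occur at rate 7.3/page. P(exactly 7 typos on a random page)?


Poisson(λ=7.3): P(X=7) = e^(-λ)×λ^k/k!
= e^(-7.3) × 7.3^7 / 7!
≈ 0.0006755387752 × 1104739.85191 / 5040 ≈ 0.148074

P(X=7) ≈ 0.148074 ≈ 14.81%


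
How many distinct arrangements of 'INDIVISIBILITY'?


Letters: 14, freq: {'I': 6, 'N': 1, 'D': 1, 'V': 1, 'S': 1, 'B': 1, 'L': 1, 'T': 1, 'Y': 1}
14!/(6!×1!×1!×1!×1!×1!×1!×1!×1!) = 87178291200/720 = 121080960

121080960


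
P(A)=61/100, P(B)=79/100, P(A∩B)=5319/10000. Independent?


P(A)×P(B) = 4819/10000
P(A∩B) = 5319/10000
Not equal → NOT independent

No, not independent


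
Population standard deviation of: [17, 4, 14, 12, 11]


Mean = 58/5
  (17-58/5)²=729/25
  (4-58/5)²=1444/25
  (14-58/5)²=144/25
  (12-58/5)²=4/25
  (11-58/5)²=9/25
Σ(x-μ)² = 466/5
σ² = (466/5)/5 = 466/25

σ = √(466/25) ≈ 4.3174


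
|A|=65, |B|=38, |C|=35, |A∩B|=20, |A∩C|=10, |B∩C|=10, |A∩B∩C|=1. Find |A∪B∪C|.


|A∪B∪C| = 65+38+35-20-10-10+1 = 99

|A∪B∪C| = 99


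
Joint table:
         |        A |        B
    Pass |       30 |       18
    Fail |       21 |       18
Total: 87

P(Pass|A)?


P(Pass|A) = 30/(30+21) = 30/51 = 10/17

P = 10/17 ≈ 58.82%


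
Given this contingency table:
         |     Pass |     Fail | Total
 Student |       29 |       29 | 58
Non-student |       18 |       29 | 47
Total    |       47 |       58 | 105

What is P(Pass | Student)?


P(Pass | Student) = 29/(29+29) = 29/58 = 1/2

P(Pass|Student) = 1/2 ≈ 50.00%


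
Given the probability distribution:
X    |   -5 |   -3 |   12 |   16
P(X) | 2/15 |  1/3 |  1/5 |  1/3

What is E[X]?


E[X] = Σ x·P(X=x)
= (-5)×(2/15) + (-3)×(1/3) + (12)×(1/5) + (16)×(1/3)
= 91/15

E[X] = 91/15


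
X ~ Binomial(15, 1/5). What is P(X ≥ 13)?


P(X ≥ 13) = Σ P(X=i) for i=13..15
P(X=13) = 336/6103515625
P(X=14) = 12/6103515625
P(X=15) = 1/30517578125
Sum = 1741/30517578125

P(X ≥ 13) = 1741/30517578125 ≈ 0.00%


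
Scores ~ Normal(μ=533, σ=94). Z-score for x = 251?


z = (x - μ)/σ = (251 - 533)/94 = -3.0

z = -3.0


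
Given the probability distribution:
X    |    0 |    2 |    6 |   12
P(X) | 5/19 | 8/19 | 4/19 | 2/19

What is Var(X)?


E[X] = 64/19
E[X²] = 464/19
Var(X) = E[X²] - (E[X])² = 464/19 - 4096/361 = 4720/361

Var(X) = 4720/361 ≈ 13.0748


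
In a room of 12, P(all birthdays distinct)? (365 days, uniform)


P(all different) = Π(365-i)/365 for i=0..11
= (365/365)×(364/365)×...×(354/365)
= 0.832975

P ≈ 0.8330 ≈ 83.30%


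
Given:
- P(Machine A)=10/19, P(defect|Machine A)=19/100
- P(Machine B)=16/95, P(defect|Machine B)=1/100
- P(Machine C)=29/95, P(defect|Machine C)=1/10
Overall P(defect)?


P(B) = Σ P(B|Aᵢ)×P(Aᵢ)
  19/100×10/19 = 1/10
  1/100×16/95 = 4/2375
  1/10×29/95 = 29/950
Sum = 314/2375

P(defect) = 314/2375 ≈ 13.22%


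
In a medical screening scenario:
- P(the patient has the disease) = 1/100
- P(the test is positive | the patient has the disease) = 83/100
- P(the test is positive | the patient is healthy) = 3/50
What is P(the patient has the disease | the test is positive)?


Using Bayes' theorem:
P(A|B) = P(B|A)·P(A) / P(B)

P(the test is positive) = 83/100 × 1/100 + 3/50 × 99/100
= 83/10000 + 297/5000 = 677/10000

P(the patient has the disease|the test is positive) = (83/10000) / (677/10000) = 83/677

P(the patient has the disease|the test is positive) = 83/677 ≈ 12.26%


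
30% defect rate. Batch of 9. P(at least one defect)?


P(all good) = (7/10)^9 = 40353607/1000000000
P(≥1 defect) = 959646393/1000000000

P = 959646393/1000000000 ≈ 95.96%


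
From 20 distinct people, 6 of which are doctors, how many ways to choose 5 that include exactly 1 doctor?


Choose 1 of the 6 doctors and 4 of the other 14 people:
C(6,1)×C(14,4) = 6×1001 = 6006

6006


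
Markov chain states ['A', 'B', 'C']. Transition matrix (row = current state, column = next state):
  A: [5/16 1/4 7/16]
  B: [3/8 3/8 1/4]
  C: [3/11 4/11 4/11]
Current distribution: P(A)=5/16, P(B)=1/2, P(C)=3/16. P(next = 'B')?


P(next=B) = Σᵢ P(now=i)×P(i→B)
= 5/16×1/4 + 1/2×3/8 + 3/16×4/11
= 5/64 + 3/16 + 3/44 = 235/704

P = 235/704 ≈ 0.3338


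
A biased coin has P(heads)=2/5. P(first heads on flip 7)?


Geometric: P(X=7) = (1-p)^(k-1)×p = (3/5)^6×2/5 = 1458/78125

P(X=7) = 1458/78125 ≈ 1.87%


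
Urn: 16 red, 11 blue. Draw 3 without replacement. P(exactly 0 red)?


Hypergeometric: C(16,0)×C(11,3)/C(27,3)
= 1×165/2925 = 11/195

P(X=0) = 11/195 ≈ 5.64%


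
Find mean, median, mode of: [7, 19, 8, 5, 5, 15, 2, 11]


Sorted: [2, 5, 5, 7, 8, 11, 15, 19]
Mean = 72/8 = 9
Median = 15/2
Freq: {7: 1, 19: 1, 8: 1, 5: 2, 15: 1, 2: 1, 11: 1}
Mode: [5]

Mean=9, Median=15/2, Mode=5


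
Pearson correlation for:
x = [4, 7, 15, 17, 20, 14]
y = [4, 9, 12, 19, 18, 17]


n=6, Σx=77, Σy=79, Σxy=1180, Σx²=1175, Σy²=1215
r = (6×1180 - 77×79)/√((6×1175 - 77²)(6×1215 - 79²))
= 997/√(1121×1049) = 997/√1175929 ≈ 997/1084.4026 ≈ 0.9194

r ≈ 0.9194
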